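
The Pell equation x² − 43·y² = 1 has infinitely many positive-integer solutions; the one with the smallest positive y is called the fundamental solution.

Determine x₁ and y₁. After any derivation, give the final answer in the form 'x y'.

[6; 1,1,3,1,5,1,3,1,1,12] for √43; ℓ=10 ⇒ convergent index 9
step 0: (6, 1)  from 6·(1,0) + (0,1)
…
step 5: (341, 52)  from 5·(59,9) + (46,7)
…
step 7: (1541, 235)  from 3·(400,61) + (341,52)
step 8: (1941, 296)  from 1·(1541,235) + (400,61)
step 9: (3482, 531)  from 1·(1941,296) + (1541,235)
→ (3482, 531).  Check: 3482²=12124324, 43·531²=12124323, difference 1.

3482 531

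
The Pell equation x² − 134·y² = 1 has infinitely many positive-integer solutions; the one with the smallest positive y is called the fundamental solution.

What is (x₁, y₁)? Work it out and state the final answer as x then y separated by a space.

145925 12606

√134 = [11; 1,1,2,1,3,…,1,1,22, …], period ℓ=14 (even) → k=13
k=0  a_k=11  p_k/q_k = 11/1
k=1  a_k=1  p_k/q_k = 12/1
…
k=4  a_k=1  p_k/q_k = 81/7
k=5  a_k=3  p_k/q_k = 301/26
…
k=7  a_k=10  p_k/q_k = 4121/356
…
k=11  a_k=2  p_k/q_k = 61896/5347
k=12  a_k=1  p_k/q_k = 84029/7259
k=13  a_k=1  p_k/q_k = 145925/12606
fundamental: x₁=145925, y₁=12606  (since 21294105625 − 134·158911236 = 1)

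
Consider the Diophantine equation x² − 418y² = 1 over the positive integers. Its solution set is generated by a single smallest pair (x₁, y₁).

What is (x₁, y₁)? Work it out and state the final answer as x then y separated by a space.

√418 = [20; 2,4,20,4,2,40, …], period ℓ=6 (even) → k=5
i=0: a=20 ⇒ p=20, q=1
i=1: a=2 ⇒ p=41, q=2
…
i=4: a=4 ⇒ p=15068, q=737
i=5: a=2 ⇒ p=33857, q=1656
fundamental: x₁=33857, y₁=1656  (since 1146296449 − 418·2742336 = 1)

33857 1656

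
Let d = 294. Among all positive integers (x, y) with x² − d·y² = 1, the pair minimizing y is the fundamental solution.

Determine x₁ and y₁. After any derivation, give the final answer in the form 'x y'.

d=294: √d = [17; 6,1,4,1,6,34] (ℓ=6, even), read p_5/q_5
a_0=17:  p_0=17·1+0=17,  q_0=17·0+1=1
…
a_2=1:  p_2=1·103+17=120,  q_2=1·6+1=7
…
a_4=1:  p_4=1·583+120=703,  q_4=1·34+7=41
a_5=6:  p_5=6·703+583=4801,  q_5=6·41+34=280
→ (4801, 280).  Check: 4801²=23049601, 294·280²=23049600, difference 1.

4801 280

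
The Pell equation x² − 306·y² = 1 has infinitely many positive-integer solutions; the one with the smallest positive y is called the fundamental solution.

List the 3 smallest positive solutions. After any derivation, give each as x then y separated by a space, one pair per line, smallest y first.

35 2
2449 140
171395 9798

√306 → a₀=17, period (2,34); ℓ=2 even so k=1
i=0: a=17 ⇒ p=17, q=1
i=1: a=2 ⇒ p=35, q=2
(x₁, y₁) = (35, 2);  35² − 306·2² = 1 ✓
k=2:  x_2 = 35·35+306·2·2 = 2449,  y_2 = 35·2+2·35 = 140
k=3:  x_3 = 35·2449+306·2·140 = 171395,  y_3 = 35·140+2·2449 = 9798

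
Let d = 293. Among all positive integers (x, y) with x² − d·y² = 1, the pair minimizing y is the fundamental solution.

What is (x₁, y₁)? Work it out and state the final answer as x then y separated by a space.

[17; 8,1,1,8,34] for √293; ℓ=5 ⇒ convergent index 9
k=0  a_k=17  p_k/q_k = 17/1
…
k=3  a_k=1  p_k/q_k = 291/17
k=4  a_k=8  p_k/q_k = 2482/145
k=5  a_k=34  p_k/q_k = 84679/4947
…
k=7  a_k=1  p_k/q_k = 764593/44668
k=8  a_k=1  p_k/q_k = 1444507/84389
k=9  a_k=8  p_k/q_k = 12320649/719780
→ (12320649, 719780).  Check: 12320649²=151798391781201, 293·719780²=151798391781200, difference 1.

12320649 719780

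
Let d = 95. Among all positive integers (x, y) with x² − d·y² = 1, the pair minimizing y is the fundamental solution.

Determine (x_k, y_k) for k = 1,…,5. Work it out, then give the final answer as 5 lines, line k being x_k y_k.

√95 → a₀=9, period (1,2,1,18); ℓ=4 even so k=3
step 0: (9, 1)  from 9·(1,0) + (0,1)
step 1: (10, 1)  from 1·(9,1) + (1,0)
step 2: (29, 3)  from 2·(10,1) + (9,1)
step 3: (39, 4)  from 1·(29,3) + (10,1)
(x₁, y₁) = (39, 4);  39² − 95·4² = 1 ✓
(x_2, y_2) = (39·39 + 95·4·4, 39·4 + 4·39) = (3041, 312)
(x_3, y_3) = (39·3041 + 95·4·312, 39·312 + 4·3041) = (237159, 24332)
(x_4, y_4) = (39·237159 + 95·4·24332, 39·24332 + 4·237159) = (18495361, 1897584)
(x_5, y_5) = (39·18495361 + 95·4·1897584, 39·1897584 + 4·18495361) = (1442400999, 147987220)

39 4
3041 312
237159 24332
18495361 1897584
1442400999 147987220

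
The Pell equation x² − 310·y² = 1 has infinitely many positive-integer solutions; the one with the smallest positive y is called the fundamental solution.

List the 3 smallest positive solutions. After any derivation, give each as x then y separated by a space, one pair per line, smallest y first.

[17; 1,1,1,1,5,…,1,1,34] for √310; ℓ=16 ⇒ convergent index 15
i=0: a=17 ⇒ p=17, q=1
i=1: a=1 ⇒ p=18, q=1
…
i=6: a=3 ⇒ p=1567, q=89
i=7: a=1 ⇒ p=2060, q=117
i=8: a=2 ⇒ p=5687, q=323
i=9: a=1 ⇒ p=7747, q=440
…
i=12: a=1 ⇒ p=181315, q=10298
i=13: a=1 ⇒ p=333702, q=18953
i=14: a=1 ⇒ p=515017, q=29251
i=15: a=1 ⇒ p=848719, q=48204
fundamental: x₁=848719, y₁=48204  (since 720323940961 − 310·2323625616 = 1)
(848719+48204√310)^2 = 1440647881921 + 81823301352√310
(848719+48204√310)^3 = 2445410459391369679 + 138889981000287972√310

848719 48204
1440647881921 81823301352
2445410459391369679 138889981000287972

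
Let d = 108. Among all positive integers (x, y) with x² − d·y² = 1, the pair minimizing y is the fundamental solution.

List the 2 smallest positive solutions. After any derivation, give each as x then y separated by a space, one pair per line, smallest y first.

1351 130
3650401 351260

[10; 2,1,1,4,1,1,2,20] for √108; ℓ=8 ⇒ convergent index 7
i=0: a=10 ⇒ p=10, q=1
i=1: a=2 ⇒ p=21, q=2
i=2: a=1 ⇒ p=31, q=3
i=3: a=1 ⇒ p=52, q=5
i=4: a=4 ⇒ p=239, q=23
i=5: a=1 ⇒ p=291, q=28
i=6: a=1 ⇒ p=530, q=51
i=7: a=2 ⇒ p=1351, q=130
→ (1351, 130).  Check: 1351²=1825201, 108·130²=1825200, difference 1.
k=2:  x_2 = 1351·1351+108·130·130 = 3650401,  y_2 = 1351·130+130·1351 = 351260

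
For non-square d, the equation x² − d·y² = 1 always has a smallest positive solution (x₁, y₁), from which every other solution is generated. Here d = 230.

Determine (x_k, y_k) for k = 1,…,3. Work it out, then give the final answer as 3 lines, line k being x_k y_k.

√230 = [15; 6,30, …], period ℓ=2 (even) → k=1
k=0  a_k=15  p_k/q_k = 15/1
k=1  a_k=6  p_k/q_k = 91/6
(x₁, y₁) = (91, 6);  91² − 230·6² = 1 ✓
(91+6√230)^2 = 16561 + 1092√230
(91+6√230)^3 = 3014011 + 198738√230

91 6
16561 1092
3014011 198738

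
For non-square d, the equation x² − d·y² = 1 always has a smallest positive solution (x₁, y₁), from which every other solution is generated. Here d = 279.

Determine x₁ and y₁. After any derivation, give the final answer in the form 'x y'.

1520 91

[16; 1,2,2,1,2,2,1,32] for √279; ℓ=8 ⇒ convergent index 7
step 0: (16, 1)  from 16·(1,0) + (0,1)
step 1: (17, 1)  from 1·(16,1) + (1,0)
step 2: (50, 3)  from 2·(17,1) + (16,1)
…
step 6: (1069, 64)  from 2·(451,27) + (167,10)
step 7: (1520, 91)  from 1·(1069,64) + (451,27)
→ (1520, 91).  Check: 1520²=2310400, 279·91²=2310399, difference 1.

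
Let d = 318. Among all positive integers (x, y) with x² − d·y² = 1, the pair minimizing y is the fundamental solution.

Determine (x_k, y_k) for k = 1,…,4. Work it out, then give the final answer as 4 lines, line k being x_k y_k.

√318 → a₀=17, period (1,4,1,34); ℓ=4 even so k=3
k=0  a_k=17  p_k/q_k = 17/1
k=1  a_k=1  p_k/q_k = 18/1
k=2  a_k=4  p_k/q_k = 89/5
k=3  a_k=1  p_k/q_k = 107/6
fundamental: x₁=107, y₁=6  (since 11449 − 318·36 = 1)
k=2:  x_2 = 107·107+318·6·6 = 22897,  y_2 = 107·6+6·107 = 1284
k=3:  x_3 = 107·22897+318·6·1284 = 4899851,  y_3 = 107·1284+6·22897 = 274770
k=4:  x_4 = 107·4899851+318·6·274770 = 1048545217,  y_4 = 107·274770+6·4899851 = 58799496

107 6
22897 1284
4899851 274770
1048545217 58799496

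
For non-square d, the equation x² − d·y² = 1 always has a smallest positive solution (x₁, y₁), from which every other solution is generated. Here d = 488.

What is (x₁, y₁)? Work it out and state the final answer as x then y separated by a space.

d=488: √d = [22; 11,44] (ℓ=2, even), read p_1/q_1
k=0  a_k=22  p_k/q_k = 22/1
k=1  a_k=11  p_k/q_k = 243/11
→ (243, 11).  Check: 243²=59049, 488·11²=59048, difference 1.

243 11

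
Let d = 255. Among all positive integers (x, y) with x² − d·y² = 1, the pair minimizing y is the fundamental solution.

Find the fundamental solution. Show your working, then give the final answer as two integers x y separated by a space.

[15; 1,30] for √255; ℓ=2 ⇒ convergent index 1
k=0  a_k=15  p_k/q_k = 15/1
k=1  a_k=1  p_k/q_k = 16/1
fundamental: x₁=16, y₁=1  (since 256 − 255·1 = 1)

16 1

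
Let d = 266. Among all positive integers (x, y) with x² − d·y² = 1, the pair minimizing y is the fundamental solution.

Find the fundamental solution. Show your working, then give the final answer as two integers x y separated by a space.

685 42

[16; 3,4,3,32] for √266; ℓ=4 ⇒ convergent index 3
k=0  a_k=16  p_k/q_k = 16/1
…
k=2  a_k=4  p_k/q_k = 212/13
k=3  a_k=3  p_k/q_k = 685/42
(x₁, y₁) = (685, 42);  685² − 266·42² = 1 ✓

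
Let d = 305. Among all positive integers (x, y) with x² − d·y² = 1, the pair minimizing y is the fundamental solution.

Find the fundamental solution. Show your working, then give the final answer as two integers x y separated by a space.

[17; 2,6,2,34] for √305; ℓ=4 ⇒ convergent index 3
step 0: (17, 1)  from 17·(1,0) + (0,1)
step 1: (35, 2)  from 2·(17,1) + (1,0)
step 2: (227, 13)  from 6·(35,2) + (17,1)
step 3: (489, 28)  from 2·(227,13) + (35,2)
(x₁, y₁) = (489, 28);  489² − 305·28² = 1 ✓

489 28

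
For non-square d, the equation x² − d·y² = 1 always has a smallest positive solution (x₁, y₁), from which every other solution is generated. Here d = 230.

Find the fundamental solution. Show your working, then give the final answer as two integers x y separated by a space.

91 6

[15; 6,30] for √230; ℓ=2 ⇒ convergent index 1
step 0: (15, 1)  from 15·(1,0) + (0,1)
step 1: (91, 6)  from 6·(15,1) + (1,0)
→ (91, 6).  Check: 91²=8281, 230·6²=8280, difference 1.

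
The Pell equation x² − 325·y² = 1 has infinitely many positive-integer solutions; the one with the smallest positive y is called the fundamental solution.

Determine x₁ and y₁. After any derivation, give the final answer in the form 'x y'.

d=325: √d = [18; 36] (ℓ=1, odd), read p_1/q_1
i=0: a=18 ⇒ p=18, q=1
i=1: a=36 ⇒ p=649, q=36
(x₁, y₁) = (649, 36);  649² − 325·36² = 1 ✓

649 36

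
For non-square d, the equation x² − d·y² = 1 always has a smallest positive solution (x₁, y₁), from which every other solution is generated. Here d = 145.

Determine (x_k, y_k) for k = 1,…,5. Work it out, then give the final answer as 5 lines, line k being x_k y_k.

d=145: √d = [12; 24] (ℓ=1, odd), read p_1/q_1
i=0: a=12 ⇒ p=12, q=1
i=1: a=24 ⇒ p=289, q=24
→ (289, 24).  Check: 289²=83521, 145·24²=83520, difference 1.
(x_2, y_2) = (289·289 + 145·24·24, 289·24 + 24·289) = (167041, 13872)
(x_3, y_3) = (289·167041 + 145·24·13872, 289·13872 + 24·167041) = (96549409, 8017992)
(x_4, y_4) = (289·96549409 + 145·24·8017992, 289·8017992 + 24·96549409) = (55805391361, 4634385504)
(x_5, y_5) = (289·55805391361 + 145·24·4634385504, 289·4634385504 + 24·55805391361) = (32255419657249, 2678666803320)

289 24
167041 13872
96549409 8017992
55805391361 4634385504
32255419657249 2678666803320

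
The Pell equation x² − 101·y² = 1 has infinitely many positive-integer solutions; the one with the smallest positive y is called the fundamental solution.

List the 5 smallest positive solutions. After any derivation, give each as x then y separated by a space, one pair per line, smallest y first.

√101 → a₀=10, period (20); ℓ=1 odd so k=1
step 0: (10, 1)  from 10·(1,0) + (0,1)
step 1: (201, 20)  from 20·(10,1) + (1,0)
→ (201, 20).  Check: 201²=40401, 101·20²=40400, difference 1.
(201+20√101)^2 = 80801 + 8040√101
(201+20√101)^3 = 32481801 + 3232060√101
(201+20√101)^4 = 13057603201 + 1299280080√101
(201+20√101)^5 = 5249124005001 + 522307360100√101

201 20
80801 8040
32481801 3232060
13057603201 1299280080
5249124005001 522307360100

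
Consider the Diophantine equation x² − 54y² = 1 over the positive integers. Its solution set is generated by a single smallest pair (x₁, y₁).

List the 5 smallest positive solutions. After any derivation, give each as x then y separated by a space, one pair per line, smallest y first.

√54 → a₀=7, period (2,1,6,1,2,14); ℓ=6 even so k=5
i=0: a=7 ⇒ p=7, q=1
i=1: a=2 ⇒ p=15, q=2
…
i=3: a=6 ⇒ p=147, q=20
i=4: a=1 ⇒ p=169, q=23
i=5: a=2 ⇒ p=485, q=66
fundamental: x₁=485, y₁=66  (since 235225 − 54·4356 = 1)
(x_2, y_2) = (485·485 + 54·66·66, 485·66 + 66·485) = (470449, 64020)
(x_3, y_3) = (485·470449 + 54·66·64020, 485·64020 + 66·470449) = (456335045, 62099334)
(x_4, y_4) = (485·456335045 + 54·66·62099334, 485·62099334 + 66·456335045) = (442644523201, 60236289960)
(x_5, y_5) = (485·442644523201 + 54·66·60236289960, 485·60236289960 + 66·442644523201) = (429364731169925, 58429139161866)

485 66
470449 64020
456335045 62099334
442644523201 60236289960
429364731169925 58429139161866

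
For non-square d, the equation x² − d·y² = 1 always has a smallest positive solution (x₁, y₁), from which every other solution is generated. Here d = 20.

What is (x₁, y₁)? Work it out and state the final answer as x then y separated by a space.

√20 = [4; 2,8, …], period ℓ=2 (even) → k=1
i=0: a=4 ⇒ p=4, q=1
i=1: a=2 ⇒ p=9, q=2
fundamental: x₁=9, y₁=2  (since 81 − 20·4 = 1)

9 2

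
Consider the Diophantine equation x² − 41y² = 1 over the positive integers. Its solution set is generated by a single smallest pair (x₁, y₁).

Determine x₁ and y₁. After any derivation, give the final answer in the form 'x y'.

[6; 2,2,12] for √41; ℓ=3 ⇒ convergent index 5
i=0: a=6 ⇒ p=6, q=1
i=1: a=2 ⇒ p=13, q=2
i=2: a=2 ⇒ p=32, q=5
i=3: a=12 ⇒ p=397, q=62
i=4: a=2 ⇒ p=826, q=129
i=5: a=2 ⇒ p=2049, q=320
→ (2049, 320).  Check: 2049²=4198401, 41·320²=4198400, difference 1.

2049 320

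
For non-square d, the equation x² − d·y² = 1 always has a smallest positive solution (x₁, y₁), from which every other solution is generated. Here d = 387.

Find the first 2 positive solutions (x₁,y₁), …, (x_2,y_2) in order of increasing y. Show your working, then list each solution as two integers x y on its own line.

√387 → a₀=19, period (1,2,19,2,1,38); ℓ=6 even so k=5
a_0=19:  p_0=19·1+0=19,  q_0=19·0+1=1
a_1=1:  p_1=1·19+1=20,  q_1=1·1+0=1
…
a_4=2:  p_4=2·1141+59=2341,  q_4=2·58+3=119
a_5=1:  p_5=1·2341+1141=3482,  q_5=1·119+58=177
fundamental: x₁=3482, y₁=177  (since 12124324 − 387·31329 = 1)
n=2: (3482,177)∘(3482,177) = (3482·3482+387·177·177, 3482·177+177·3482) = (24248647,1232628)

3482 177
24248647 1232628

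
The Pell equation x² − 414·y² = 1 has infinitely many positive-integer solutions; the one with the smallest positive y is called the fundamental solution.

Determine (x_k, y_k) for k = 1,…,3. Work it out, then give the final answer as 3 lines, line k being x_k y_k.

24335 1196
1184384449 58209320
57643991108495 2833047603204

√414 = [20; 2,1,7,2,7,1,2,40, …], period ℓ=8 (even) → k=7
a_0=20:  p_0=20·1+0=20,  q_0=20·0+1=1
a_1=2:  p_1=2·20+1=41,  q_1=2·1+0=2
a_2=1:  p_2=1·41+20=61,  q_2=1·2+1=3
…
a_4=2:  p_4=2·468+61=997,  q_4=2·23+3=49
a_5=7:  p_5=7·997+468=7447,  q_5=7·49+23=366
a_6=1:  p_6=1·7447+997=8444,  q_6=1·366+49=415
a_7=2:  p_7=2·8444+7447=24335,  q_7=2·415+366=1196
→ (24335, 1196).  Check: 24335²=592192225, 414·1196²=592192224, difference 1.
k=2:  x_2 = 24335·24335+414·1196·1196 = 1184384449,  y_2 = 24335·1196+1196·24335 = 58209320
k=3:  x_3 = 24335·1184384449+414·1196·58209320 = 57643991108495,  y_3 = 24335·58209320+1196·1184384449 = 2833047603204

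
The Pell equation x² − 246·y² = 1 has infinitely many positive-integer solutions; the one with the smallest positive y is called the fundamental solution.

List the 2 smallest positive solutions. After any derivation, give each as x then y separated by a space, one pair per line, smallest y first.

√246 = [15; 1,2,5,1,14,1,5,2,1,30, …], period ℓ=10 (even) → k=9
i=0: a=15 ⇒ p=15, q=1
…
i=5: a=14 ⇒ p=4423, q=282
…
i=7: a=5 ⇒ p=28028, q=1787
i=8: a=2 ⇒ p=60777, q=3875
i=9: a=1 ⇒ p=88805, q=5662
(x₁, y₁) = (88805, 5662);  88805² − 246·5662² = 1 ✓
k=2:  x_2 = 88805·88805+246·5662·5662 = 15772656049,  y_2 = 88805·5662+5662·88805 = 1005627820

88805 5662
15772656049 1005627820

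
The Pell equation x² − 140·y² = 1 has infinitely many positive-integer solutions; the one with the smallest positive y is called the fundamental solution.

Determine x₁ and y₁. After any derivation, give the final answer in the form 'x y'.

71 6

d=140: √d = [11; 1,4,1,22] (ℓ=4, even), read p_3/q_3
i=0: a=11 ⇒ p=11, q=1
…
i=2: a=4 ⇒ p=59, q=5
i=3: a=1 ⇒ p=71, q=6
→ (71, 6).  Check: 71²=5041, 140·6²=5040, difference 1.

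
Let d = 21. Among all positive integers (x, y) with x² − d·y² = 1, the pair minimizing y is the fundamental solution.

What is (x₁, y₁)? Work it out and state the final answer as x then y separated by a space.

55 12

[4; 1,1,2,1,1,8] for √21; ℓ=6 ⇒ convergent index 5
k=0  a_k=4  p_k/q_k = 4/1
k=1  a_k=1  p_k/q_k = 5/1
k=2  a_k=1  p_k/q_k = 9/2
k=3  a_k=2  p_k/q_k = 23/5
k=4  a_k=1  p_k/q_k = 32/7
k=5  a_k=1  p_k/q_k = 55/12
(x₁, y₁) = (55, 12);  55² − 21·12² = 1 ✓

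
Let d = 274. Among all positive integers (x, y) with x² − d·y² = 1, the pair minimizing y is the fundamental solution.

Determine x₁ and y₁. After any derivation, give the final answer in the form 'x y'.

√274 → a₀=16, period (1,1,4,4,1,1,32); ℓ=7 odd so k=13
step 0: (16, 1)  from 16·(1,0) + (0,1)
step 1: (17, 1)  from 1·(16,1) + (1,0)
step 2: (33, 2)  from 1·(17,1) + (16,1)
…
step 6: (1407, 85)  from 1·(778,47) + (629,38)
step 7: (45802, 2767)  from 32·(1407,85) + (778,47)
step 8: (47209, 2852)  from 1·(45802,2767) + (1407,85)
…
step 10: (419253, 25328)  from 4·(93011,5619) + (47209,2852)
step 11: (1770023, 106931)  from 4·(419253,25328) + (93011,5619)
step 12: (2189276, 132259)  from 1·(1770023,106931) + (419253,25328)
step 13: (3959299, 239190)  from 1·(2189276,132259) + (1770023,106931)
→ (3959299, 239190).  Check: 3959299²=15676048571401, 274·239190²=15676048571400, difference 1.

3959299 239190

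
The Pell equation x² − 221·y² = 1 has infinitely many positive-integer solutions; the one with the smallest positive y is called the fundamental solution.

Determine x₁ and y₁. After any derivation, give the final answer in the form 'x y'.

1665 112

d=221: √d = [14; 1,6,2,6,1,28] (ℓ=6, even), read p_5/q_5
a_0=14:  p_0=14·1+0=14,  q_0=14·0+1=1
a_1=1:  p_1=1·14+1=15,  q_1=1·1+0=1
…
a_4=6:  p_4=6·223+104=1442,  q_4=6·15+7=97
a_5=1:  p_5=1·1442+223=1665,  q_5=1·97+15=112
fundamental: x₁=1665, y₁=112  (since 2772225 − 221·12544 = 1)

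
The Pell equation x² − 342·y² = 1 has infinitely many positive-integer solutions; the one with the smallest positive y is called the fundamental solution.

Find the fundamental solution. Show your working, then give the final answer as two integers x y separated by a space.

37 2

√342 = [18; 2,36, …], period ℓ=2 (even) → k=1
i=0: a=18 ⇒ p=18, q=1
i=1: a=2 ⇒ p=37, q=2
(x₁, y₁) = (37, 2);  37² − 342·2² = 1 ✓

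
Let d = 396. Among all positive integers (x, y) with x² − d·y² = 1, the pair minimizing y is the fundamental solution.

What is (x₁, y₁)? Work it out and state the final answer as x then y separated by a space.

d=396: √d = [19; 1,8,1,38] (ℓ=4, even), read p_3/q_3
k=0  a_k=19  p_k/q_k = 19/1
k=1  a_k=1  p_k/q_k = 20/1
k=2  a_k=8  p_k/q_k = 179/9
k=3  a_k=1  p_k/q_k = 199/10
(x₁, y₁) = (199, 10);  199² − 396·10² = 1 ✓

199 10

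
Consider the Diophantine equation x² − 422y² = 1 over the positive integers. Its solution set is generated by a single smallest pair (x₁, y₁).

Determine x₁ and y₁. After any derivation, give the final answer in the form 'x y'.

d=422: √d = [20; 1,1,5,2,1,…,1,1,40] (ℓ=14, even), read p_13/q_13
step 0: (20, 1)  from 20·(1,0) + (0,1)
step 1: (21, 1)  from 1·(20,1) + (1,0)
step 2: (41, 2)  from 1·(21,1) + (20,1)
step 3: (226, 11)  from 5·(41,2) + (21,1)
step 4: (493, 24)  from 2·(226,11) + (41,2)
step 5: (719, 35)  from 1·(493,24) + (226,11)
step 6: (2650, 129)  from 3·(719,35) + (493,24)
step 7: (53719, 2615)  from 20·(2650,129) + (719,35)
…
step 9: (217526, 10589)  from 1·(163807,7974) + (53719,2615)
step 10: (598859, 29152)  from 2·(217526,10589) + (163807,7974)
step 11: (3211821, 156349)  from 5·(598859,29152) + (217526,10589)
step 12: (3810680, 185501)  from 1·(3211821,156349) + (598859,29152)
step 13: (7022501, 341850)  from 1·(3810680,185501) + (3211821,156349)
(x₁, y₁) = (7022501, 341850);  7022501² − 422·341850² = 1 ✓

7022501 341850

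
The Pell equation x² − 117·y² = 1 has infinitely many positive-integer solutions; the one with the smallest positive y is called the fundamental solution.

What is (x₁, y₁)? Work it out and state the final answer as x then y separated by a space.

√117 → a₀=10, period (1,4,2,4,1,20); ℓ=6 even so k=5
step 0: (10, 1)  from 10·(1,0) + (0,1)
step 1: (11, 1)  from 1·(10,1) + (1,0)
…
step 4: (530, 49)  from 4·(119,11) + (54,5)
step 5: (649, 60)  from 1·(530,49) + (119,11)
→ (649, 60).  Check: 649²=421201, 117·60²=421200, difference 1.

649 60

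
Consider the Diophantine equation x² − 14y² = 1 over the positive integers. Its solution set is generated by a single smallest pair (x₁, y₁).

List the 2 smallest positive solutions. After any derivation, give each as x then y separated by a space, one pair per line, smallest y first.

15 4
449 120

√14 → a₀=3, period (1,2,1,6); ℓ=4 even so k=3
step 0: (3, 1)  from 3·(1,0) + (0,1)
…
step 2: (11, 3)  from 2·(4,1) + (3,1)
step 3: (15, 4)  from 1·(11,3) + (4,1)
(x₁, y₁) = (15, 4);  15² − 14·4² = 1 ✓
n=2: (15,4)∘(15,4) = (15·15+14·4·4, 15·4+4·15) = (449,120)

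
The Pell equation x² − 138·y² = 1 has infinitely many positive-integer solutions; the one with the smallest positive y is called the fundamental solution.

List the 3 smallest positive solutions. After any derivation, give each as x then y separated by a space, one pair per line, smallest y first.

47 4
4417 376
415151 35340

d=138: √d = [11; 1,2,1,22] (ℓ=4, even), read p_3/q_3
i=0: a=11 ⇒ p=11, q=1
i=1: a=1 ⇒ p=12, q=1
i=2: a=2 ⇒ p=35, q=3
i=3: a=1 ⇒ p=47, q=4
→ (47, 4).  Check: 47²=2209, 138·4²=2208, difference 1.
k=2:  x_2 = 47·47+138·4·4 = 4417,  y_2 = 47·4+4·47 = 376
k=3:  x_3 = 47·4417+138·4·376 = 415151,  y_3 = 47·376+4·4417 = 35340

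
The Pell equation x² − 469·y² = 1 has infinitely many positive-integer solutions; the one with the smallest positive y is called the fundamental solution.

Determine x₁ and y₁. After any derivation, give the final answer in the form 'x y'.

[21; 1,1,1,10,6,10,1,1,1,42] for √469; ℓ=10 ⇒ convergent index 9
k=0  a_k=21  p_k/q_k = 21/1
k=1  a_k=1  p_k/q_k = 22/1
…
k=3  a_k=1  p_k/q_k = 65/3
k=4  a_k=10  p_k/q_k = 693/32
k=5  a_k=6  p_k/q_k = 4223/195
…
k=7  a_k=1  p_k/q_k = 47146/2177
k=8  a_k=1  p_k/q_k = 90069/4159
k=9  a_k=1  p_k/q_k = 137215/6336
(x₁, y₁) = (137215, 6336);  137215² − 469·6336² = 1 ✓

137215 6336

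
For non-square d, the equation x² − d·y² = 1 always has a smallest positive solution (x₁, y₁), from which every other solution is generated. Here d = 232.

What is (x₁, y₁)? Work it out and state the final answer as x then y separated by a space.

√232 = [15; 4,3,7,3,4,30, …], period ℓ=6 (even) → k=5
step 0: (15, 1)  from 15·(1,0) + (0,1)
step 1: (61, 4)  from 4·(15,1) + (1,0)
step 2: (198, 13)  from 3·(61,4) + (15,1)
…
step 4: (4539, 298)  from 3·(1447,95) + (198,13)
step 5: (19603, 1287)  from 4·(4539,298) + (1447,95)
fundamental: x₁=19603, y₁=1287  (since 384277609 − 232·1656369 = 1)

19603 1287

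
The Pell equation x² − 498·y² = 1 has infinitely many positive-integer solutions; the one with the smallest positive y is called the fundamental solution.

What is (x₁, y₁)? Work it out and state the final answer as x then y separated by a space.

179777 8056

√498 = [22; 3,6,22,6,3,44, …], period ℓ=6 (even) → k=5
k=0  a_k=22  p_k/q_k = 22/1
k=1  a_k=3  p_k/q_k = 67/3
…
k=3  a_k=22  p_k/q_k = 9395/421
k=4  a_k=6  p_k/q_k = 56794/2545
k=5  a_k=3  p_k/q_k = 179777/8056
→ (179777, 8056).  Check: 179777²=32319769729, 498·8056²=32319769728, difference 1.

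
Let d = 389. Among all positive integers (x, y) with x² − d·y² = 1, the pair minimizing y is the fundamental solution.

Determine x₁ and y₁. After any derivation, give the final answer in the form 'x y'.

√389 = [19; 1,2,1,1,1,1,2,1,38, …], period ℓ=9 (odd) → k=17
step 0: (19, 1)  from 19·(1,0) + (0,1)
step 1: (20, 1)  from 1·(19,1) + (1,0)
step 2: (59, 3)  from 2·(20,1) + (19,1)
…
step 4: (138, 7)  from 1·(79,4) + (59,3)
step 5: (217, 11)  from 1·(138,7) + (79,4)
step 6: (355, 18)  from 1·(217,11) + (138,7)
step 7: (927, 47)  from 2·(355,18) + (217,11)
step 8: (1282, 65)  from 1·(927,47) + (355,18)
…
step 10: (50925, 2582)  from 1·(49643,2517) + (1282,65)
…
step 12: (202418, 10263)  from 1·(151493,7681) + (50925,2582)
step 13: (353911, 17944)  from 1·(202418,10263) + (151493,7681)
step 14: (556329, 28207)  from 1·(353911,17944) + (202418,10263)
step 15: (910240, 46151)  from 1·(556329,28207) + (353911,17944)
step 16: (2376809, 120509)  from 2·(910240,46151) + (556329,28207)
step 17: (3287049, 166660)  from 1·(2376809,120509) + (910240,46151)
→ (3287049, 166660).  Check: 3287049²=10804691128401, 389·166660²=10804691128400, difference 1.

3287049 166660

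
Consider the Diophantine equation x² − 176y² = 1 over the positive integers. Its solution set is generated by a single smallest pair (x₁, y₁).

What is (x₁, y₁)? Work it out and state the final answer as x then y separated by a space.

d=176: √d = [13; 3,1,3,26] (ℓ=4, even), read p_3/q_3
step 0: (13, 1)  from 13·(1,0) + (0,1)
…
step 2: (53, 4)  from 1·(40,3) + (13,1)
step 3: (199, 15)  from 3·(53,4) + (40,3)
(x₁, y₁) = (199, 15);  199² − 176·15² = 1 ✓

199 15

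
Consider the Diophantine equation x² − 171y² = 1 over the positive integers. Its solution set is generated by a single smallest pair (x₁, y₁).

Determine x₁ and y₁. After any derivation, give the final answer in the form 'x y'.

170 13

√171 = [13; 13,26, …], period ℓ=2 (even) → k=1
a_0=13:  p_0=13·1+0=13,  q_0=13·0+1=1
a_1=13:  p_1=13·13+1=170,  q_1=13·1+0=13
(x₁, y₁) = (170, 13);  170² − 171·13² = 1 ✓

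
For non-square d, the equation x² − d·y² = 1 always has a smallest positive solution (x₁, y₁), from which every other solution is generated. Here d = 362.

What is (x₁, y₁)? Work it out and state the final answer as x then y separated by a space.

723 38

√362 → a₀=19, period (38); ℓ=1 odd so k=1
a_0=19:  p_0=19·1+0=19,  q_0=19·0+1=1
a_1=38:  p_1=38·19+1=723,  q_1=38·1+0=38
(x₁, y₁) = (723, 38);  723² − 362·38² = 1 ✓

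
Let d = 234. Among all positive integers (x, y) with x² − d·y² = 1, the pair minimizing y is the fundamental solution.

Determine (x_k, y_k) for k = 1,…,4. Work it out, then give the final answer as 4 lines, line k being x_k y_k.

d=234: √d = [15; 3,2,1,2,1,2,3,30] (ℓ=8, even), read p_7/q_7
a_0=15:  p_0=15·1+0=15,  q_0=15·0+1=1
…
a_2=2:  p_2=2·46+15=107,  q_2=2·3+1=7
…
a_4=2:  p_4=2·153+107=413,  q_4=2·10+7=27
…
a_6=2:  p_6=2·566+413=1545,  q_6=2·37+27=101
a_7=3:  p_7=3·1545+566=5201,  q_7=3·101+37=340
→ (5201, 340).  Check: 5201²=27050401, 234·340²=27050400, difference 1.
k=2:  x_2 = 5201·5201+234·340·340 = 54100801,  y_2 = 5201·340+340·5201 = 3536680
k=3:  x_3 = 5201·54100801+234·340·3536680 = 562756526801,  y_3 = 5201·3536680+340·54100801 = 36788545020
k=4:  x_4 = 5201·562756526801+234·340·36788545020 = 5853793337683201,  y_4 = 5201·36788545020+340·562756526801 = 382674441761360

5201 340
54100801 3536680
562756526801 36788545020
5853793337683201 382674441761360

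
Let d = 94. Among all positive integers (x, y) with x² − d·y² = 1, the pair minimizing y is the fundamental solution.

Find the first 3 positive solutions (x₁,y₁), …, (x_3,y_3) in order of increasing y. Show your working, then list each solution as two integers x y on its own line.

[9; 1,2,3,1,1,…,2,1,18] for √94; ℓ=16 ⇒ convergent index 15
k=0  a_k=9  p_k/q_k = 9/1
k=1  a_k=1  p_k/q_k = 10/1
k=2  a_k=2  p_k/q_k = 29/3
k=3  a_k=3  p_k/q_k = 97/10
k=4  a_k=1  p_k/q_k = 126/13
…
k=7  a_k=1  p_k/q_k = 1464/151
k=8  a_k=8  p_k/q_k = 12953/1336
k=9  a_k=1  p_k/q_k = 14417/1487
…
k=12  a_k=1  p_k/q_k = 184493/19029
k=13  a_k=3  p_k/q_k = 652934/67345
k=14  a_k=2  p_k/q_k = 1490361/153719
k=15  a_k=1  p_k/q_k = 2143295/221064
(x₁, y₁) = (2143295, 221064);  2143295² − 94·221064² = 1 ✓
k=2:  x_2 = 2143295·2143295+94·221064·221064 = 9187426914049,  y_2 = 2143295·221064+221064·2143295 = 947610731760
k=3:  x_3 = 2143295·9187426914049+94·221064·947610731760 = 39382732335491159615,  y_3 = 2143295·947610731760+221064·9187426914049 = 4062018686654877336

2143295 221064
9187426914049 947610731760
39382732335491159615 4062018686654877336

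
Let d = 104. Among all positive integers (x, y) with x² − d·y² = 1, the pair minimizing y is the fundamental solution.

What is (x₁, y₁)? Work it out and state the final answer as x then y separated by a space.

√104 → a₀=10, period (5,20); ℓ=2 even so k=1
i=0: a=10 ⇒ p=10, q=1
i=1: a=5 ⇒ p=51, q=5
fundamental: x₁=51, y₁=5  (since 2601 − 104·25 = 1)

51 5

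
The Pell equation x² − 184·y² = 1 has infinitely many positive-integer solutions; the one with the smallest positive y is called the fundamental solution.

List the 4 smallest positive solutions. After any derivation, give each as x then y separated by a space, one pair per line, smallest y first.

24335 1794
1184384449 87313980
57643991108495 4249571404806
2805533046066067201 206826640184594040

[13; 1,1,3,2,1,2,1,2,3,1,1,26] for √184; ℓ=12 ⇒ convergent index 11
i=0: a=13 ⇒ p=13, q=1
i=1: a=1 ⇒ p=14, q=1
…
i=3: a=3 ⇒ p=95, q=7
i=4: a=2 ⇒ p=217, q=16
i=5: a=1 ⇒ p=312, q=23
i=6: a=2 ⇒ p=841, q=62
…
i=9: a=3 ⇒ p=10594, q=781
i=10: a=1 ⇒ p=13741, q=1013
i=11: a=1 ⇒ p=24335, q=1794
fundamental: x₁=24335, y₁=1794  (since 592192225 − 184·3218436 = 1)
n=2: (24335,1794)∘(24335,1794) = (24335·24335+184·1794·1794, 24335·1794+1794·24335) = (1184384449,87313980)
n=3: (1184384449,87313980)∘(24335,1794) = (24335·1184384449+184·1794·87313980, 24335·87313980+1794·1184384449) = (57643991108495,4249571404806)
n=4: (57643991108495,4249571404806)∘(24335,1794) = (24335·57643991108495+184·1794·4249571404806, 24335·4249571404806+1794·57643991108495) = (2805533046066067201,206826640184594040)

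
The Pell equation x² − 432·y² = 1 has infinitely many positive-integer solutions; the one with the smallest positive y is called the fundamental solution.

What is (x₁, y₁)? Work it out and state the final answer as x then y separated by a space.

1351 65

√432 → a₀=20, period (1,3,1,1,1,3,1,40); ℓ=8 even so k=7
step 0: (20, 1)  from 20·(1,0) + (0,1)
…
step 6: (1060, 51)  from 3·(291,14) + (187,9)
step 7: (1351, 65)  from 1·(1060,51) + (291,14)
(x₁, y₁) = (1351, 65);  1351² − 432·65² = 1 ✓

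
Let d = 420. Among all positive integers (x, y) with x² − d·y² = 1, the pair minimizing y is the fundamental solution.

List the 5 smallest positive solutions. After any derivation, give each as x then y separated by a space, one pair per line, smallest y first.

41 2
3361 164
275561 13446
22592641 1102408
1852321001 90384010

d=420: √d = [20; 2,40] (ℓ=2, even), read p_1/q_1
step 0: (20, 1)  from 20·(1,0) + (0,1)
step 1: (41, 2)  from 2·(20,1) + (1,0)
→ (41, 2).  Check: 41²=1681, 420·2²=1680, difference 1.
k=2:  x_2 = 41·41+420·2·2 = 3361,  y_2 = 41·2+2·41 = 164
k=3:  x_3 = 41·3361+420·2·164 = 275561,  y_3 = 41·164+2·3361 = 13446
k=4:  x_4 = 41·275561+420·2·13446 = 22592641,  y_4 = 41·13446+2·275561 = 1102408
k=5:  x_5 = 41·22592641+420·2·1102408 = 1852321001,  y_5 = 41·1102408+2·22592641 = 90384010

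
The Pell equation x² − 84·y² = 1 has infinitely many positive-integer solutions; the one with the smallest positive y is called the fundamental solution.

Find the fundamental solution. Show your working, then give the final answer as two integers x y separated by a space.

[9; 6,18] for √84; ℓ=2 ⇒ convergent index 1
step 0: (9, 1)  from 9·(1,0) + (0,1)
step 1: (55, 6)  from 6·(9,1) + (1,0)
→ (55, 6).  Check: 55²=3025, 84·6²=3024, difference 1.

55 6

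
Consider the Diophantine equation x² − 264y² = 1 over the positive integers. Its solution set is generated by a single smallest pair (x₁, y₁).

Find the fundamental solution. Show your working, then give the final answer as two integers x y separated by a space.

[16; 4,32] for √264; ℓ=2 ⇒ convergent index 1
i=0: a=16 ⇒ p=16, q=1
i=1: a=4 ⇒ p=65, q=4
(x₁, y₁) = (65, 4);  65² − 264·4² = 1 ✓

65 4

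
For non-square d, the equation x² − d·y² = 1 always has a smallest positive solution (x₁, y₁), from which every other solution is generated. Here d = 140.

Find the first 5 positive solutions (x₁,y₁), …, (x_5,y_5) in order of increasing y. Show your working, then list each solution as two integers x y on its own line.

[11; 1,4,1,22] for √140; ℓ=4 ⇒ convergent index 3
i=0: a=11 ⇒ p=11, q=1
i=1: a=1 ⇒ p=12, q=1
i=2: a=4 ⇒ p=59, q=5
i=3: a=1 ⇒ p=71, q=6
fundamental: x₁=71, y₁=6  (since 5041 − 140·36 = 1)
(71+6√140)^2 = 10081 + 852√140
(71+6√140)^3 = 1431431 + 120978√140
(71+6√140)^4 = 203253121 + 17178024√140
(71+6√140)^5 = 28860511751 + 2439158430√140

71 6
10081 852
1431431 120978
203253121 17178024
28860511751 2439158430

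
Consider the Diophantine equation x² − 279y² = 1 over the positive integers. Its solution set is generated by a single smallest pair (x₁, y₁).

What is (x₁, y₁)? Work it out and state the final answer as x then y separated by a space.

√279 = [16; 1,2,2,1,2,2,1,32, …], period ℓ=8 (even) → k=7
i=0: a=16 ⇒ p=16, q=1
i=1: a=1 ⇒ p=17, q=1
i=2: a=2 ⇒ p=50, q=3
i=3: a=2 ⇒ p=117, q=7
i=4: a=1 ⇒ p=167, q=10
i=5: a=2 ⇒ p=451, q=27
i=6: a=2 ⇒ p=1069, q=64
i=7: a=1 ⇒ p=1520, q=91
fundamental: x₁=1520, y₁=91  (since 2310400 − 279·8281 = 1)

1520 91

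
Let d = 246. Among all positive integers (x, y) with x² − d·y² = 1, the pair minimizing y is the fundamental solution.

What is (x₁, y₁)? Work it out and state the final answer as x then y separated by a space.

[15; 1,2,5,1,14,1,5,2,1,30] for √246; ℓ=10 ⇒ convergent index 9
i=0: a=15 ⇒ p=15, q=1
…
i=2: a=2 ⇒ p=47, q=3
…
i=5: a=14 ⇒ p=4423, q=282
i=6: a=1 ⇒ p=4721, q=301
…
i=8: a=2 ⇒ p=60777, q=3875
i=9: a=1 ⇒ p=88805, q=5662
fundamental: x₁=88805, y₁=5662  (since 7886328025 − 246·32058244 = 1)

88805 5662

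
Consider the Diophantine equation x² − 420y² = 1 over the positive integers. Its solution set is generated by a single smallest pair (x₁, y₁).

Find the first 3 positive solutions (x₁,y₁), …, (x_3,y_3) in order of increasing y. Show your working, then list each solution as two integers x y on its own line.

√420 = [20; 2,40, …], period ℓ=2 (even) → k=1
a_0=20:  p_0=20·1+0=20,  q_0=20·0+1=1
a_1=2:  p_1=2·20+1=41,  q_1=2·1+0=2
→ (41, 2).  Check: 41²=1681, 420·2²=1680, difference 1.
k=2:  x_2 = 41·41+420·2·2 = 3361,  y_2 = 41·2+2·41 = 164
k=3:  x_3 = 41·3361+420·2·164 = 275561,  y_3 = 41·164+2·3361 = 13446

41 2
3361 164
275561 13446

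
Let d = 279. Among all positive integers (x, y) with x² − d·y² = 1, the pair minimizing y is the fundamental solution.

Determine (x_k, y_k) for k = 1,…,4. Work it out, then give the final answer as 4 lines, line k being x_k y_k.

1520 91
4620799 276640
14047227440 840985509
42703566796801 2556595670720

√279 → a₀=16, period (1,2,2,1,2,2,1,32); ℓ=8 even so k=7
a_0=16:  p_0=16·1+0=16,  q_0=16·0+1=1
a_1=1:  p_1=1·16+1=17,  q_1=1·1+0=1
…
a_3=2:  p_3=2·50+17=117,  q_3=2·3+1=7
…
a_6=2:  p_6=2·451+167=1069,  q_6=2·27+10=64
a_7=1:  p_7=1·1069+451=1520,  q_7=1·64+27=91
fundamental: x₁=1520, y₁=91  (since 2310400 − 279·8281 = 1)
n=2: (1520,91)∘(1520,91) = (1520·1520+279·91·91, 1520·91+91·1520) = (4620799,276640)
n=3: (4620799,276640)∘(1520,91) = (1520·4620799+279·91·276640, 1520·276640+91·4620799) = (14047227440,840985509)
n=4: (14047227440,840985509)∘(1520,91) = (1520·14047227440+279·91·840985509, 1520·840985509+91·14047227440) = (42703566796801,2556595670720)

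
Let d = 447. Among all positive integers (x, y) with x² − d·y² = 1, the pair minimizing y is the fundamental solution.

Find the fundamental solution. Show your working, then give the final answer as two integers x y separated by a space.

d=447: √d = [21; 7,42] (ℓ=2, even), read p_1/q_1
k=0  a_k=21  p_k/q_k = 21/1
k=1  a_k=7  p_k/q_k = 148/7
fundamental: x₁=148, y₁=7  (since 21904 − 447·49 = 1)

148 7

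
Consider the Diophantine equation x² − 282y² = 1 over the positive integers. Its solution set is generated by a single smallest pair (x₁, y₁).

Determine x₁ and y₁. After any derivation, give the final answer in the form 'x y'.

√282 = [16; 1,3,1,4,1,3,1,32, …], period ℓ=8 (even) → k=7
step 0: (16, 1)  from 16·(1,0) + (0,1)
step 1: (17, 1)  from 1·(16,1) + (1,0)
…
step 4: (403, 24)  from 4·(84,5) + (67,4)
step 5: (487, 29)  from 1·(403,24) + (84,5)
step 6: (1864, 111)  from 3·(487,29) + (403,24)
step 7: (2351, 140)  from 1·(1864,111) + (487,29)
fundamental: x₁=2351, y₁=140  (since 5527201 − 282·19600 = 1)

2351 140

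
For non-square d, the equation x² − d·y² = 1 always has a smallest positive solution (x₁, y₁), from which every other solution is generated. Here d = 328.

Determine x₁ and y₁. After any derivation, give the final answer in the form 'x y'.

163 9

√328 → a₀=18, period (9,36); ℓ=2 even so k=1
i=0: a=18 ⇒ p=18, q=1
i=1: a=9 ⇒ p=163, q=9
→ (163, 9).  Check: 163²=26569, 328·9²=26568, difference 1.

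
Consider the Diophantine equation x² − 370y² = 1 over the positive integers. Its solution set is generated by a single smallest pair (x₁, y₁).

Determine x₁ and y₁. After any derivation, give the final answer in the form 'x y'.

213859 11118

√370 → a₀=19, period (4,4,38); ℓ=3 odd so k=5
k=0  a_k=19  p_k/q_k = 19/1
…
k=2  a_k=4  p_k/q_k = 327/17
…
k=4  a_k=4  p_k/q_k = 50339/2617
k=5  a_k=4  p_k/q_k = 213859/11118
fundamental: x₁=213859, y₁=11118  (since 45735671881 − 370·123609924 = 1)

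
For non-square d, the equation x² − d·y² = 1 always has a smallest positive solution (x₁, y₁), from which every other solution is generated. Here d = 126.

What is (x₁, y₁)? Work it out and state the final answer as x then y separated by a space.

449 40

√126 → a₀=11, period (4,2,4,22); ℓ=4 even so k=3
a_0=11:  p_0=11·1+0=11,  q_0=11·0+1=1
…
a_2=2:  p_2=2·45+11=101,  q_2=2·4+1=9
a_3=4:  p_3=4·101+45=449,  q_3=4·9+4=40
fundamental: x₁=449, y₁=40  (since 201601 − 126·1600 = 1)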